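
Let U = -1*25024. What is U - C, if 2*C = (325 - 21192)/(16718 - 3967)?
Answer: -638141181/25502 ≈ -25023.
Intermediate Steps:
C = -20867/25502 (C = ((325 - 21192)/(16718 - 3967))/2 = (-20867/12751)/2 = (-20867*1/12751)/2 = (½)*(-20867/12751) = -20867/25502 ≈ -0.81825)
U = -25024
U - C = -25024 - 1*(-20867/25502) = -25024 + 20867/25502 = -638141181/25502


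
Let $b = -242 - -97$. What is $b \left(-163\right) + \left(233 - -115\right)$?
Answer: $23983$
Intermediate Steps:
$b = -145$ ($b = -242 + 97 = -145$)
$b \left(-163\right) + \left(233 - -115\right) = \left(-145\right) \left(-163\right) + \left(233 - -115\right) = 23635 + \left(233 + 115\right) = 23635 + 348 = 23983$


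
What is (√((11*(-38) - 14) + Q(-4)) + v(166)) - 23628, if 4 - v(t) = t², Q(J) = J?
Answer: -51180 + 2*I*√109 ≈ -51180.0 + 20.881*I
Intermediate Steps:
v(t) = 4 - t²
(√((11*(-38) - 14) + Q(-4)) + v(166)) - 23628 = (√((11*(-38) - 14) - 4) + (4 - 1*166²)) - 23628 = (√((-418 - 14) - 4) + (4 - 1*27556)) - 23628 = (√(-432 - 4) + (4 - 27556)) - 23628 = (√(-436) - 27552) - 23628 = (2*I*√109 - 27552) - 23628 = (-27552 + 2*I*√109) - 23628 = -51180 + 2*I*√109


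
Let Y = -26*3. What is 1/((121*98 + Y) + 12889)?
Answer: 1/24669 ≈ 4.0537e-5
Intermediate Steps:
Y = -78
1/((121*98 + Y) + 12889) = 1/((121*98 - 78) + 12889) = 1/((11858 - 78) + 12889) = 1/(11780 + 12889) = 1/24669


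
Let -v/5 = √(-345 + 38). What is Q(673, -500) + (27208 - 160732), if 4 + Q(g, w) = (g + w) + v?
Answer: -133355 - 5*I*√307 ≈ -1.3336e+5 - 87.607*I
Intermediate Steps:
v = -5*I*√307 (v = -5*√(-345 + 38) = -5*I*√307 ≈ -87.607*I)
Q(g, w) = -4 + g + w - 5*I*√307 (Q(g, w) = -4 + ((g + w) - 5*I*√307) = -4 + (g + w - 5*I*√307) = -4 + g + w - 5*I*√307)
Q(673, -500) + (27208 - 160732) = (-4 + 673 - 500 - 5*I*√307) + (27208 - 160732) = (169 - 5*I*√307) - 133524 = -133355 - 5*I*√307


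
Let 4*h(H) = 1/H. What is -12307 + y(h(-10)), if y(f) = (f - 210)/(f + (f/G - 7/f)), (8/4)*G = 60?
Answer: -4135022513/335969 ≈ -12308.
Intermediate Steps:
G = 30 (G = (1/2)*60 = 30)
h(H) = 1/(4*H)
y(f) = (-210 + f)/(-7/f + 31*f/30) (y(f) = (f - 210)/(f + (f/30 - 7/f)) = (-210 + f)/(f + (f*(1/30) - 7/f)) = (-210 + f)/(f + (f/30 - 7/f)) = (-210 + f)/(f + (-7/f + f/30)) = (-210 + f)/(-7/f + 31*f/30))
-12307 + y(h(-10)) = -12307 + 30*((1/4)/(-10))*(-210 + (1/4)/(-10))/(-210 + 31*((1/4)/(-10))**2) = -12307 + 30*((1/4)*(-1/10))*(-210 + (1/4)*(-1/10))/(-210 + 31*((1/4)*(-1/10))**2) = -12307 + 30*(-1/40)*(-210 - 1/40)/(-210 + 31*(-1/40)**2) = -12307 + 30*(-1/40)*(-8401/40)/(-210 + 31*(1/1600)) = -12307 + 30*(-1/40)*(-8401/40)/(-210 + 31/1600) = -12307 + 30*(-1/40)*(-8401/40)/(-335969/1600) = -12307 + 30*(-1/40)*(-1600/335969)*(-8401/40) = -12307 - 252030/335969 = -4135022513/335969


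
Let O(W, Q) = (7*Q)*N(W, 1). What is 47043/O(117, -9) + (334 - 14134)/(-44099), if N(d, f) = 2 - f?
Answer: -230408873/308693 ≈ -746.40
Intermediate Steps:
O(W, Q) = 7*Q (O(W, Q) = (7*Q)*(2 - 1*1) = (7*Q)*(2 - 1) = (7*Q)*1 = 7*Q)
47043/O(117, -9) + (334 - 14134)/(-44099) = 47043/((7*(-9))) + (334 - 14134)/(-44099) = 47043/(-63) - 13800*(-1/44099) = 47043*(-1/63) + 13800/44099 = -5227/7 + 13800/44099 = -230408873/308693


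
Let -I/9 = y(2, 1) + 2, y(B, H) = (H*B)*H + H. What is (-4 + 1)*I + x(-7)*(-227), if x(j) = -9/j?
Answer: -1098/7 ≈ -156.86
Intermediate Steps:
y(B, H) = H + B*H² (y(B, H) = (B*H)*H + H = B*H² + H = H + B*H²)
I = -45 (I = -9*(1*(1 + 2*1) + 2) = -9*(1*(1 + 2) + 2) = -9*(1*3 + 2) = -9*(3 + 2) = -9*5 = -45)
(-4 + 1)*I + x(-7)*(-227) = (-4 + 1)*(-45) - 9/(-7)*(-227) = -3*(-45) - 9*(-⅐)*(-227) = 135 + (9/7)*(-227) = 135 - 2043/7 = -1098/7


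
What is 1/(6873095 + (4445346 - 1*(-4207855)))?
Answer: 1/15526296 ≈ 6.4407e-8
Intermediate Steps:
1/(6873095 + (4445346 - 1*(-4207855))) = 1/(6873095 + (4445346 + 4207855)) = 1/(6873095 + 8653201) = 1/15526296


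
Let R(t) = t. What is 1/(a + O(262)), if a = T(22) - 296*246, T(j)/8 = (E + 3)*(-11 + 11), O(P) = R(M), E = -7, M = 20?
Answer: -1/72796 ≈ -1.3737e-5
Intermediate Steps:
O(P) = 20
T(j) = 0 (T(j) = 8*((-7 + 3)*(-11 + 11)) = 8*(-4*0) = 8*0 = 0)
a = -72816 (a = 0 - 296*246 = 0 - 72816 = -72816)
1/(a + O(262)) = 1/(-72816 + 20) = 1/(-72796) = -1/72796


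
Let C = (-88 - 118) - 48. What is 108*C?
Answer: -27432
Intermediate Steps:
C = -254 (C = -206 - 48 = -254)
108*C = 108*(-254) = -27432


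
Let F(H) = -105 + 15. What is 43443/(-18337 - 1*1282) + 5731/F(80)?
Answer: -116346359/1765710 ≈ -65.892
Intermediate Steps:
F(H) = -90
43443/(-18337 - 1*1282) + 5731/F(80) = 43443/(-18337 - 1*1282) + 5731/(-90) = 43443/(-18337 - 1282) + 5731*(-1/90) = 43443/(-19619) - 5731/90 = 43443*(-1/19619) - 5731/90 = -43443/19619 - 5731/90 = -116346359/1765710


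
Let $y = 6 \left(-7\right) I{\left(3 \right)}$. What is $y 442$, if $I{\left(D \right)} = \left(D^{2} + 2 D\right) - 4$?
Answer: $-204204$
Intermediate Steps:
$I{\left(D \right)} = -4 + D^{2} + 2 D$
$y = -462$ ($y = 6 \left(-7\right) \left(-4 + 3^{2} + 2 \cdot 3\right) = - 42 \left(-4 + 9 + 6\right) = \left(-42\right) 11 = -462$)
$y 442 = \left(-462\right) 442 = -204204$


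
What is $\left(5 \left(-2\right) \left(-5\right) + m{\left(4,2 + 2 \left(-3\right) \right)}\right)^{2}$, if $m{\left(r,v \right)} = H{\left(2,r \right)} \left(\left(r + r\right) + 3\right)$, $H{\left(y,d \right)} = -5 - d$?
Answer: $2401$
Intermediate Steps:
$m{\left(r,v \right)} = \left(-5 - r\right) \left(3 + 2 r\right)$ ($m{\left(r,v \right)} = \left(-5 - r\right) \left(\left(r + r\right) + 3\right) = \left(-5 - r\right) \left(2 r + 3\right) = \left(-5 - r\right) \left(3 + 2 r\right)$)
$\left(5 \left(-2\right) \left(-5\right) + m{\left(4,2 + 2 \left(-3\right) \right)}\right)^{2} = \left(5 \left(-2\right) \left(-5\right) - \left(3 + 2 \cdot 4\right) \left(5 + 4\right)\right)^{2} = \left(\left(-10\right) \left(-5\right) - \left(3 + 8\right) 9\right)^{2} = \left(50 - 11 \cdot 9\right)^{2} = \left(50 - 99\right)^{2} = \left(-49\right)^{2} = 2401$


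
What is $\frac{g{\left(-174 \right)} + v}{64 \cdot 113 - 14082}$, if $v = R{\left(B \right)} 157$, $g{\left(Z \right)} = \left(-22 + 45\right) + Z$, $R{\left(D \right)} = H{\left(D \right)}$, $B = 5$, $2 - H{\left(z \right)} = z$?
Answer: $\frac{311}{3425} \approx 0.090803$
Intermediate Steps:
$H{\left(z \right)} = 2 - z$
$R{\left(D \right)} = 2 - D$
$g{\left(Z \right)} = 23 + Z$
$v = -471$ ($v = \left(2 - 5\right) 157 = \left(-3\right) 157 = -471$)
$\frac{g{\left(-174 \right)} + v}{64 \cdot 113 - 14082} = \frac{\left(23 - 174\right) - 471}{64 \cdot 113 - 14082} = \frac{-151 - 471}{7232 - 14082} = - \frac{622}{-6850} = \left(-622\right) \left(- \frac{1}{6850}\right) = \frac{311}{3425}$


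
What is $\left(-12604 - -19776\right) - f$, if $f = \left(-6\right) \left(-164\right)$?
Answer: $6188$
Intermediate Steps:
$f = 984$
$\left(-12604 - -19776\right) - f = \left(-12604 - -19776\right) - 984 = \left(-12604 + 19776\right) - 984 = 7172 - 984 = 6188$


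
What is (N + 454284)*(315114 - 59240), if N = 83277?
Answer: 137547883314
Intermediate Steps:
(N + 454284)*(315114 - 59240) = (83277 + 454284)*(315114 - 59240) = 537561*255874 = 137547883314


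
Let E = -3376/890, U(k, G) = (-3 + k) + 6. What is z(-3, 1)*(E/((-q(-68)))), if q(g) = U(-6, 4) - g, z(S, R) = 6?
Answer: 10128/28925 ≈ 0.35015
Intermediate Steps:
U(k, G) = 3 + k
E = -1688/445 (E = -3376*1/890 = -1688/445 ≈ -3.7933)
q(g) = -3 - g (q(g) = (3 - 6) - g = -3 - g)
z(-3, 1)*(E/((-q(-68)))) = 6*(-1688*(-1/(-3 - 1*(-68)))/445) = 6*(-1688*(-1/(-3 + 68))/445) = 6*(-1688/(445*((-1*65)))) = 6*(-1688/445/(-65)) = 6*(-1688/445*(-1/65)) = 6*(1688/28925) = 10128/28925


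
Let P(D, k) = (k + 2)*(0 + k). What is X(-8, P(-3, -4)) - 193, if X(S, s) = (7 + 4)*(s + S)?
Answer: -193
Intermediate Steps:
P(D, k) = k*(2 + k) (P(D, k) = (2 + k)*k = k*(2 + k))
X(S, s) = 11*S + 11*s (X(S, s) = 11*(S + s) = 11*S + 11*s)
X(-8, P(-3, -4)) - 193 = (11*(-8) + 11*(-4*(2 - 4))) - 193 = (-88 + 11*(-4*(-2))) - 193 = (-88 + 11*8) - 193 = (-88 + 88) - 193 = 0 - 193 = -193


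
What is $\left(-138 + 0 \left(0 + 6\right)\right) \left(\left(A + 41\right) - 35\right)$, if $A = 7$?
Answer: $-1794$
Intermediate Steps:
$\left(-138 + 0 \left(0 + 6\right)\right) \left(\left(A + 41\right) - 35\right) = \left(-138 + 0 \left(0 + 6\right)\right) \left(\left(7 + 41\right) - 35\right) = \left(-138 + 0 \cdot 6\right) \left(48 - 35\right) = \left(-138 + 0\right) 13 = \left(-138\right) 13 = -1794$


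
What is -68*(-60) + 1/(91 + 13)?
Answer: 424321/104 ≈ 4080.0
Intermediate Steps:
-68*(-60) + 1/(91 + 13) = 4080 + 1/104 = 424321/104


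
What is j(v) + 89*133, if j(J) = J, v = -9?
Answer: 11828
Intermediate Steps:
j(v) + 89*133 = -9 + 89*133 = -9 + 11837 = 11828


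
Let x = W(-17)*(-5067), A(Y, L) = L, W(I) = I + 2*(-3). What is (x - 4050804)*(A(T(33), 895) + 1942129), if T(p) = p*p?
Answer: -7644367431312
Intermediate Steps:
W(I) = -6 + I (W(I) = I - 6 = -6 + I)
T(p) = p²
x = 116541 (x = (-6 - 17)*(-5067) = -23*(-5067) = 116541)
(x - 4050804)*(A(T(33), 895) + 1942129) = (116541 - 4050804)*(895 + 1942129) = -3934263*1943024 = -7644367431312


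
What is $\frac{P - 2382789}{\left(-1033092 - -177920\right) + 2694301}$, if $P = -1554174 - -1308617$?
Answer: $- \frac{2628346}{1839129} \approx -1.4291$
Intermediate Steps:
$P = -245557$ ($P = -1554174 + 1308617 = -245557$)
$\frac{P - 2382789}{\left(-1033092 - -177920\right) + 2694301} = \frac{-245557 - 2382789}{\left(-1033092 - -177920\right) + 2694301} = - \frac{2628346}{\left(-1033092 + 177920\right) + 2694301} = - \frac{2628346}{-855172 + 2694301} = - \frac{2628346}{1839129}$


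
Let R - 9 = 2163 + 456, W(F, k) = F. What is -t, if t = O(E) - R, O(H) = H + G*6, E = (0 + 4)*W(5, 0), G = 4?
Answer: 2584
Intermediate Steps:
E = 20 (E = (0 + 4)*5 = 4*5 = 20)
R = 2628 (R = 9 + (2163 + 456) = 9 + 2619 = 2628)
O(H) = 24 + H (O(H) = H + 4*6 = H + 24 = 24 + H)
t = -2584 (t = (24 + 20) - 1*2628 = 44 - 2628 = -2584)
-t = -1*(-2584) = 2584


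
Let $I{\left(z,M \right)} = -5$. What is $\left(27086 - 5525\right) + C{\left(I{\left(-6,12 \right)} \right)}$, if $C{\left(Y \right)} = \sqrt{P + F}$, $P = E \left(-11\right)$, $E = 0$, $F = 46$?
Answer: $21561 + \sqrt{46} \approx 21568.0$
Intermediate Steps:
$P = 0$ ($P = 0 \left(-11\right) = 0$)
$C{\left(Y \right)} = \sqrt{46}$ ($C{\left(Y \right)} = \sqrt{0 + 46} = \sqrt{46}$)
$\left(27086 - 5525\right) + C{\left(I{\left(-6,12 \right)} \right)} = \left(27086 - 5525\right) + \sqrt{46} = 21561 + \sqrt{46}$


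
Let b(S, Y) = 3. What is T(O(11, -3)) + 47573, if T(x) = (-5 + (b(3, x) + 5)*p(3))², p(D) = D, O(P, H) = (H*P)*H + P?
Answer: 47934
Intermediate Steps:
O(P, H) = P + P*H² (O(P, H) = P*H² + P = P + P*H²)
T(x) = 361 (T(x) = (-5 + (3 + 5)*3)² = (-5 + 8*3)² = (-5 + 24)² = 19² = 361)
T(O(11, -3)) + 47573 = 361 + 47573 = 47934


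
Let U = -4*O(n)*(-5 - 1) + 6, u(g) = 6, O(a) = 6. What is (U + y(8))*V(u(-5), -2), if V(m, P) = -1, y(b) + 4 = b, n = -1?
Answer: -154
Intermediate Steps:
y(b) = -4 + b
U = 150 (U = -24*(-5 - 1) + 6 = -24*(-6) + 6 = -4*(-36) + 6 = 144 + 6 = 150)
(U + y(8))*V(u(-5), -2) = (150 + (-4 + 8))*(-1) = (150 + 4)*(-1) = 154*(-1) = -154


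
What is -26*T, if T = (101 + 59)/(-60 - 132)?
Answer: 65/3 ≈ 21.667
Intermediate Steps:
T = -⅚ (T = 160/(-192) = 160*(-1/192) = -⅚ ≈ -0.83333)
-26*T = -26*(-⅚) = 65/3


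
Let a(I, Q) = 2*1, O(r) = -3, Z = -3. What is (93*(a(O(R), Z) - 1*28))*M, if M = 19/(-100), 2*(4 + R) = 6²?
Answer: 22971/50 ≈ 459.42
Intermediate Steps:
R = 14 (R = -4 + (½)*6² = -4 + (½)*36 = -4 + 18 = 14)
M = -19/100 (M = 19*(-1/100) = -19/100 ≈ -0.19000)
a(I, Q) = 2
(93*(a(O(R), Z) - 1*28))*M = (93*(2 - 1*28))*(-19/100) = (93*(2 - 28))*(-19/100) = (93*(-26))*(-19/100) = -2418*(-19/100) = 22971/50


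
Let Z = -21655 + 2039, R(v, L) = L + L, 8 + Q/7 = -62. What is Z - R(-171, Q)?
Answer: -18636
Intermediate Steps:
Q = -490 (Q = -56 + 7*(-62) = -56 - 434 = -490)
R(v, L) = 2*L
Z = -19616
Z - R(-171, Q) = -19616 - 2*(-490) = -19616 - 1*(-980) = -19616 + 980 = -18636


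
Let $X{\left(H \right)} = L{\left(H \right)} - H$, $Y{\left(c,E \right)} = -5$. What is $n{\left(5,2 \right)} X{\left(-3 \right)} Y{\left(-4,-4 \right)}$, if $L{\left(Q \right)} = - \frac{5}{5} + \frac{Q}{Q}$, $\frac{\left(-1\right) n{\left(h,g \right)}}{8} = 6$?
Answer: $720$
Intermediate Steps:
$n{\left(h,g \right)} = -48$ ($n{\left(h,g \right)} = \left(-8\right) 6 = -48$)
$L{\left(Q \right)} = 0$ ($L{\left(Q \right)} = \left(-5\right) \frac{1}{5} + 1 = -1 + 1 = 0$)
$X{\left(H \right)} = - H$ ($X{\left(H \right)} = 0 - H = - H$)
$n{\left(5,2 \right)} X{\left(-3 \right)} Y{\left(-4,-4 \right)} = - 48 \left(\left(-1\right) \left(-3\right)\right) \left(-5\right) = \left(-48\right) 3 \left(-5\right) = \left(-144\right) \left(-5\right) = 720$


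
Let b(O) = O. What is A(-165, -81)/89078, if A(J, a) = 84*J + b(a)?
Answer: -13941/89078 ≈ -0.15650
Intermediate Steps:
A(J, a) = a + 84*J (A(J, a) = 84*J + a = a + 84*J)
A(-165, -81)/89078 = (-81 + 84*(-165))/89078 = (-81 - 13860)*(1/89078) = -13941*1/89078 = -13941/89078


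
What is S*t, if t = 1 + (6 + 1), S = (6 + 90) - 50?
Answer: 368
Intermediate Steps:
S = 46 (S = 96 - 50 = 46)
t = 8 (t = 1 + 7 = 8)
S*t = 46*8 = 368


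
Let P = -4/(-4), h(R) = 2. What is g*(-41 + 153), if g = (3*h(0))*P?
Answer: 672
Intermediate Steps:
P = 1 (P = -4*(-¼) = 1)
g = 6 (g = (3*2)*1 = 6*1 = 6)
g*(-41 + 153) = 6*(-41 + 153) = 6*112 = 672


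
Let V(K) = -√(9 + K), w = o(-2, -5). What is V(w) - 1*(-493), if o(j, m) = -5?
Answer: 491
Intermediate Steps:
w = -5
V(w) - 1*(-493) = -√(9 - 5) - 1*(-493) = -√4 + 493 = -1*2 + 493 = -2 + 493 = 491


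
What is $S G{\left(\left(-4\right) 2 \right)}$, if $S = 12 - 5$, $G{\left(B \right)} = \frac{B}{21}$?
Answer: $- \frac{8}{3} \approx -2.6667$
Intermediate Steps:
$G{\left(B \right)} = \frac{B}{21}$ ($G{\left(B \right)} = B \frac{1}{21} = \frac{B}{21}$)
$S = 7$
$S G{\left(\left(-4\right) 2 \right)} = 7 \frac{\left(-4\right) 2}{21} = 7 \cdot \frac{1}{21} \left(-8\right) = 7 \left(- \frac{8}{21}\right) = - \frac{8}{3}$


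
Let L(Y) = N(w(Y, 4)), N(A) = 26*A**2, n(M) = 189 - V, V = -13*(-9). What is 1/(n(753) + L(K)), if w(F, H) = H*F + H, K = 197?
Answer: 1/16308936 ≈ 6.1316e-8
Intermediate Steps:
V = 117
w(F, H) = H + F*H (w(F, H) = F*H + H = H + F*H)
n(M) = 72 (n(M) = 189 - 1*117 = 189 - 117 = 72)
L(Y) = 26*(4 + 4*Y)**2 (L(Y) = 26*(4*(1 + Y))**2 = 26*(4 + 4*Y)**2)
1/(n(753) + L(K)) = 1/(72 + 416*(1 + 197)**2) = 1/(72 + 416*198**2) = 1/(72 + 416*39204) = 1/(72 + 16308864) = 1/16308936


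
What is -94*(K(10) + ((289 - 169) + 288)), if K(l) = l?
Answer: -39292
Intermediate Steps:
-94*(K(10) + ((289 - 169) + 288)) = -94*(10 + ((289 - 169) + 288)) = -94*(10 + (120 + 288)) = -94*(10 + 408) = -94*418 = -39292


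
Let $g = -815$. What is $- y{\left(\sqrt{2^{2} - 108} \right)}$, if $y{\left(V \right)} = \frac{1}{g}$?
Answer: $\frac{1}{815} \approx 0.001227$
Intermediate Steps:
$y{\left(V \right)} = - \frac{1}{815}$ ($y{\left(V \right)} = \frac{1}{-815} = - \frac{1}{815}$)
$- y{\left(\sqrt{2^{2} - 108} \right)} = \left(-1\right) \left(- \frac{1}{815}\right) = \frac{1}{815}$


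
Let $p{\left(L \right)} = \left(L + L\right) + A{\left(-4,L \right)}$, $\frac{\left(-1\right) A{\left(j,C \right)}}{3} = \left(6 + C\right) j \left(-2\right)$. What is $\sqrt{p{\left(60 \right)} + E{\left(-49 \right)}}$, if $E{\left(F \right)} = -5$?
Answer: $i \sqrt{1469} \approx 38.328 i$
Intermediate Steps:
$A{\left(j,C \right)} = 6 j \left(6 + C\right)$ ($A{\left(j,C \right)} = - 3 \left(6 + C\right) j \left(-2\right) = - 3 \left(6 + C\right) \left(- 2 j\right) = - 3 \left(- 2 j \left(6 + C\right)\right) = 6 j \left(6 + C\right)$)
$p{\left(L \right)} = -144 - 22 L$ ($p{\left(L \right)} = \left(L + L\right) + 6 \left(-4\right) \left(6 + L\right) = 2 L - \left(144 + 24 L\right) = -144 - 22 L$)
$\sqrt{p{\left(60 \right)} + E{\left(-49 \right)}} = \sqrt{\left(-144 - 1320\right) - 5} = \sqrt{-1464 - 5} = \sqrt{-1469} = i \sqrt{1469}$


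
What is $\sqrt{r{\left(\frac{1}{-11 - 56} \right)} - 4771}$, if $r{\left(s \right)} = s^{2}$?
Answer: $\frac{7 i \sqrt{437082}}{67} \approx 69.072 i$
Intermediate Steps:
$\sqrt{r{\left(\frac{1}{-11 - 56} \right)} - 4771} = \sqrt{\left(\frac{1}{-11 - 56}\right)^{2} - 4771} = \sqrt{\left(\frac{1}{-67}\right)^{2} - 4771} = \sqrt{\left(- \frac{1}{67}\right)^{2} - 4771} = \sqrt{\frac{1}{4489} - 4771} = \sqrt{- \frac{21417018}{4489}} = \frac{7 i \sqrt{437082}}{67}$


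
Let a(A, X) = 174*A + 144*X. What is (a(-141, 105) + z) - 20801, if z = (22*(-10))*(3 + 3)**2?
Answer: -38135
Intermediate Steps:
z = -7920 (z = -220*6**2 = -220*36 = -7920)
a(A, X) = 144*X + 174*A
(a(-141, 105) + z) - 20801 = ((144*105 + 174*(-141)) - 7920) - 20801 = ((15120 - 24534) - 7920) - 20801 = (-9414 - 7920) - 20801 = -17334 - 20801 = -38135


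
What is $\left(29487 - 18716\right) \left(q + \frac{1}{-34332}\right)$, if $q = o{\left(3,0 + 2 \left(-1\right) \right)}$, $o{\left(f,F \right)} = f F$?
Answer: $- \frac{2218750603}{34332} \approx -64626.0$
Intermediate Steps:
$o{\left(f,F \right)} = F f$
$q = -6$ ($q = \left(0 + 2 \left(-1\right)\right) 3 = \left(0 - 2\right) 3 = \left(-2\right) 3 = -6$)
$\left(29487 - 18716\right) \left(q + \frac{1}{-34332}\right) = \left(29487 - 18716\right) \left(-6 + \frac{1}{-34332}\right) = 10771 \left(-6 - \frac{1}{34332}\right) = 10771 \left(- \frac{205993}{34332}\right) = - \frac{2218750603}{34332}$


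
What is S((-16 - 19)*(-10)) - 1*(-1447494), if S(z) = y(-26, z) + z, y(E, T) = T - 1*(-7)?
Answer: 1448201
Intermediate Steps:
y(E, T) = 7 + T (y(E, T) = T + 7 = 7 + T)
S(z) = 7 + 2*z (S(z) = (7 + z) + z = 7 + 2*z)
S((-16 - 19)*(-10)) - 1*(-1447494) = (7 + 2*((-16 - 19)*(-10))) - 1*(-1447494) = (7 + 2*(-35*(-10))) + 1447494 = (7 + 2*350) + 1447494 = (7 + 700) + 1447494 = 707 + 1447494 = 1448201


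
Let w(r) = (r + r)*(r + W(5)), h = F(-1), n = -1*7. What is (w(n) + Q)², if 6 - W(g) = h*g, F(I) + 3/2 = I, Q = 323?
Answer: 26244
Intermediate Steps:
F(I) = -3/2 + I
n = -7
h = -5/2 (h = -3/2 - 1 = -5/2 ≈ -2.5000)
W(g) = 6 + 5*g/2 (W(g) = 6 - (-5)*g/2 = 6 + 5*g/2)
w(r) = 2*r*(37/2 + r) (w(r) = (r + r)*(r + (6 + (5/2)*5)) = (2*r)*(r + (6 + 25/2)) = (2*r)*(r + 37/2) = (2*r)*(37/2 + r) = 2*r*(37/2 + r))
(w(n) + Q)² = (-7*(37 + 2*(-7)) + 323)² = (-7*(37 - 14) + 323)² = (-7*23 + 323)² = (-161 + 323)² = 162² = 26244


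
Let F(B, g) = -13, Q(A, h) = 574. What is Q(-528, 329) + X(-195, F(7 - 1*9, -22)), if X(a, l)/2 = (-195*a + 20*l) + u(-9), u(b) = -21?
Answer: 76062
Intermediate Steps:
X(a, l) = -42 - 390*a + 40*l (X(a, l) = 2*((-195*a + 20*l) - 21) = 2*(-21 - 195*a + 20*l) = -42 - 390*a + 40*l)
Q(-528, 329) + X(-195, F(7 - 1*9, -22)) = 574 + (-42 - 390*(-195) + 40*(-13)) = 574 + (-42 + 76050 - 520) = 574 + 75488 = 76062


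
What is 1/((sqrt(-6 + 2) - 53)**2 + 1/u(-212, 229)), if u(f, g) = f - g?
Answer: 136379691/384729912520 + 10307493*I/384729912520 ≈ 0.00035448 + 2.6792e-5*I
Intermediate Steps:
1/((sqrt(-6 + 2) - 53)**2 + 1/u(-212, 229)) = 1/((sqrt(-6 + 2) - 53)**2 + 1/(-212 - 1*229)) = 1/((sqrt(-4) - 53)**2 + 1/(-212 - 229)) = 1/((2*I - 53)**2 + 1/(-441)) = 1/((-53 + 2*I)**2 - 1/441) = 1/(-1/441 + (-53 + 2*I)**2)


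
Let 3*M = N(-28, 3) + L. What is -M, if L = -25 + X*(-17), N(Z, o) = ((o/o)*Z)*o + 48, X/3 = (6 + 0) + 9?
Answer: 826/3 ≈ 275.33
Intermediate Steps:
X = 45 (X = 3*((6 + 0) + 9) = 3*(6 + 9) = 3*15 = 45)
N(Z, o) = 48 + Z*o (N(Z, o) = (1*Z)*o + 48 = Z*o + 48 = 48 + Z*o)
L = -790 (L = -25 + 45*(-17) = -25 - 765 = -790)
M = -826/3 (M = ((48 - 28*3) - 790)/3 = ((48 - 84) - 790)/3 = (-36 - 790)/3 = (⅓)*(-826) = -826/3 ≈ -275.33)
-M = -1*(-826/3) = 826/3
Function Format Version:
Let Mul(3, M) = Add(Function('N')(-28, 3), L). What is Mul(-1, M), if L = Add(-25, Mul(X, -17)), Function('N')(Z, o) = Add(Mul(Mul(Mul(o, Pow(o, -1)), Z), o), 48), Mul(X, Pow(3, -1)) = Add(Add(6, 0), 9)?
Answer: Rational(826, 3) ≈ 275.33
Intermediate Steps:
X = 45 (X = Mul(3, Add(Add(6, 0), 9)) = Mul(3, Add(6, 9)) = Mul(3, 15) = 45)
Function('N')(Z, o) = Add(48, Mul(Z, o)) (Function('N')(Z, o) = Add(Mul(Mul(1, Z), o), 48) = Add(Mul(Z, o), 48) = Add(48, Mul(Z, o)))
L = -790 (L = Add(-25, Mul(45, -17)) = Add(-25, -765) = -790)
M = Rational(-826, 3) (M = Mul(Rational(1, 3), Add(Add(48, Mul(-28, 3)), -790)) = Mul(Rational(1, 3), Add(Add(48, -84), -790)) = Mul(Rational(1, 3), Add(-36, -790)) = Mul(Rational(1, 3), -826) = Rational(-826, 3) ≈ -275.33)
Mul(-1, M) = Mul(-1, Rational(-826, 3)) = Rational(826, 3)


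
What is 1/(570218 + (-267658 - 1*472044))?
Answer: -1/169484 ≈ -5.9003e-6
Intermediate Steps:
1/(570218 + (-267658 - 1*472044)) = 1/(570218 + (-267658 - 472044)) = 1/(570218 - 739702) = 1/(-169484) = -1/169484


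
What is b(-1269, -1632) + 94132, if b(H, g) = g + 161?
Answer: 92661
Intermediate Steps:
b(H, g) = 161 + g
b(-1269, -1632) + 94132 = (161 - 1632) + 94132 = -1471 + 94132 = 92661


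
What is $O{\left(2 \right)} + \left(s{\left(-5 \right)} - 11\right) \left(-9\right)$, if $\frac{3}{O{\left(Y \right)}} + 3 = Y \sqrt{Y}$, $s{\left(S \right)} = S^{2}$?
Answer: $-135 - 6 \sqrt{2} \approx -143.49$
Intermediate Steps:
$O{\left(Y \right)} = \frac{3}{-3 + Y^{\frac{3}{2}}}$ ($O{\left(Y \right)} = \frac{3}{-3 + Y \sqrt{Y}} = \frac{3}{-3 + Y^{\frac{3}{2}}}$)
$O{\left(2 \right)} + \left(s{\left(-5 \right)} - 11\right) \left(-9\right) = \frac{3}{-3 + 2^{\frac{3}{2}}} + \left(\left(-5\right)^{2} - 11\right) \left(-9\right) = \frac{3}{-3 + 2 \sqrt{2}} + \left(25 - 11\right) \left(-9\right) = \frac{3}{-3 + 2 \sqrt{2}} + 14 \left(-9\right) = \frac{3}{-3 + 2 \sqrt{2}} - 126 = -126 + \frac{3}{-3 + 2 \sqrt{2}}$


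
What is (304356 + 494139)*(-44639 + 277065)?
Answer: 185590998870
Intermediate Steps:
(304356 + 494139)*(-44639 + 277065) = 798495*232426 = 185590998870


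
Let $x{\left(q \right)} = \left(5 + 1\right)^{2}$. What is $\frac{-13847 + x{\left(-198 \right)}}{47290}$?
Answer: $- \frac{13811}{47290} \approx -0.29205$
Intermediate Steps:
$x{\left(q \right)} = 36$ ($x{\left(q \right)} = 6^{2} = 36$)
$\frac{-13847 + x{\left(-198 \right)}}{47290} = \frac{-13847 + 36}{47290} = \left(-13811\right) \frac{1}{47290} = - \frac{13811}{47290}$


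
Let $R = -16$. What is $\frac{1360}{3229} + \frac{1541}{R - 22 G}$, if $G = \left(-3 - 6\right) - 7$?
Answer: $\frac{5432849}{1084944} \approx 5.0075$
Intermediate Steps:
$G = -16$ ($G = -9 - 7 = -16$)
$\frac{1360}{3229} + \frac{1541}{R - 22 G} = \frac{1360}{3229} + \frac{1541}{-16 - -352} = 1360 \cdot \frac{1}{3229} + \frac{1541}{-16 + 352} = \frac{1360}{3229} + \frac{1541}{336} = \frac{5432849}{1084944}$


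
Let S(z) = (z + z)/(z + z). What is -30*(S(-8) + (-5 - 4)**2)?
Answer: -2460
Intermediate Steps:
S(z) = 1 (S(z) = (2*z)/((2*z)) = (2*z)*(1/(2*z)) = 1)
-30*(S(-8) + (-5 - 4)**2) = -30*(1 + (-5 - 4)**2) = -30*(1 + (-9)**2) = -30*(1 + 81) = -30*82 = -2460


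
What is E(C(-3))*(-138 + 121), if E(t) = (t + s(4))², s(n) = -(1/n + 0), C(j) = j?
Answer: -2873/16 ≈ -179.56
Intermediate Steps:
s(n) = -1/n
E(t) = (-¼ + t)² (E(t) = (t - 1/4)² = (t - 1*¼)² = (t - ¼)² = (-¼ + t)²)
E(C(-3))*(-138 + 121) = ((-1 + 4*(-3))²/16)*(-138 + 121) = ((-1 - 12)²/16)*(-17) = ((1/16)*(-13)²)*(-17) = ((1/16)*169)*(-17) = (169/16)*(-17) = -2873/16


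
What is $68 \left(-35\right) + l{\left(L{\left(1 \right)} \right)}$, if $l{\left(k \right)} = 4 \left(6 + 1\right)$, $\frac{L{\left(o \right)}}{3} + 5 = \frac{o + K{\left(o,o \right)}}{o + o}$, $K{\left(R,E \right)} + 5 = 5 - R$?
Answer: $-2352$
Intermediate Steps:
$K{\left(R,E \right)} = - R$ ($K{\left(R,E \right)} = -5 - \left(-5 + R\right) = - R$)
$L{\left(o \right)} = -15$ ($L{\left(o \right)} = -15 + 3 \frac{o - o}{o + o} = -15 + 3 \frac{0}{2 o} = -15 + 3 \cdot 0 \frac{1}{2 o} = -15 + 3 \cdot 0 = -15 + 0 = -15$)
$l{\left(k \right)} = 28$ ($l{\left(k \right)} = 4 \cdot 7 = 28$)
$68 \left(-35\right) + l{\left(L{\left(1 \right)} \right)} = 68 \left(-35\right) + 28 = -2380 + 28 = -2352$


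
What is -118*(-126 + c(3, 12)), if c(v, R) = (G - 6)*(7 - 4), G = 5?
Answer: 15222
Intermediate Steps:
c(v, R) = -3 (c(v, R) = (5 - 6)*(7 - 4) = -1*3 = -3)
-118*(-126 + c(3, 12)) = -118*(-126 - 3) = -118*(-129) = 15222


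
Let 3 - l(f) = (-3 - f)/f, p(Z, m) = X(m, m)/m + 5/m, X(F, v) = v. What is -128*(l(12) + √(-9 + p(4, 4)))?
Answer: -544 - 192*I*√3 ≈ -544.0 - 332.55*I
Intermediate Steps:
p(Z, m) = 1 + 5/m (p(Z, m) = m/m + 5/m = 1 + 5/m)
l(f) = 3 - (-3 - f)/f
-128*(l(12) + √(-9 + p(4, 4))) = -128*((4 + 3/12) + √(-9 + (5 + 4)/4)) = -128*((4 + 3*(1/12)) + √(-9 + (¼)*9)) = -128*((4 + ¼) + √(-9 + 9/4)) = -128*(17/4 + √(-27/4)) = -128*(17/4 + 3*I*√3/2) = -544 - 192*I*√3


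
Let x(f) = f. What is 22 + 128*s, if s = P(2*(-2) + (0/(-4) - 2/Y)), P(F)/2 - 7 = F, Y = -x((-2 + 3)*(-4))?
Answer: 662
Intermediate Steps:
Y = 4 (Y = -(-2 + 3)*(-4) = -(-4) = -1*(-4) = 4)
P(F) = 14 + 2*F
s = 5 (s = 14 + 2*(2*(-2) + (0/(-4) - 2/4)) = 14 + 2*(-4 + (0*(-¼) - 2*¼)) = 14 + 2*(-4 + (0 - ½)) = 14 + 2*(-4 - ½) = 14 + 2*(-9/2) = 14 - 9 = 5)
22 + 128*s = 22 + 128*5 = 22 + 640 = 662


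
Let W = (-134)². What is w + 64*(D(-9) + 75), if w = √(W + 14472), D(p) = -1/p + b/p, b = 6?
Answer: 42880/9 + 22*√67 ≈ 4944.5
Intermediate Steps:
D(p) = 5/p (D(p) = -1/p + 6/p = 5/p)
W = 17956
w = 22*√67 (w = √(17956 + 14472) = √32428 = 22*√67 ≈ 180.08)
w + 64*(D(-9) + 75) = 22*√67 + 64*(5/(-9) + 75) = 22*√67 + 64*(5*(-⅑) + 75) = 22*√67 + 64*(-5/9 + 75) = 22*√67 + 64*(670/9) = 22*√67 + 42880/9 = 42880/9 + 22*√67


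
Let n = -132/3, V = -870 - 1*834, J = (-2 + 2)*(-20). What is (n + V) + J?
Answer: -1748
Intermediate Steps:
J = 0 (J = 0*(-20) = 0)
V = -1704 (V = -870 - 834 = -1704)
n = -44 (n = -132/3 = -66*⅔ = -44)
(n + V) + J = (-44 - 1704) + 0 = -1748 + 0 = -1748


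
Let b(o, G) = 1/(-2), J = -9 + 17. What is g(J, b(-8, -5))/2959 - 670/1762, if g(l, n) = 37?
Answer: -958668/2606879 ≈ -0.36775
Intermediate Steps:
J = 8
b(o, G) = -½
g(J, b(-8, -5))/2959 - 670/1762 = 37/2959 - 670/1762 = 37*(1/2959) - 670*1/1762 = 37/2959 - 335/881 = -958668/2606879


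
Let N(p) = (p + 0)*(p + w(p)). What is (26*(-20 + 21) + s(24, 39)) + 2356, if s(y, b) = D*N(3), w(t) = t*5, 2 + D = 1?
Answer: 2328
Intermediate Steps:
D = -1 (D = -2 + 1 = -1)
w(t) = 5*t
N(p) = 6*p**2 (N(p) = (p + 0)*(p + 5*p) = p*(6*p) = 6*p**2)
s(y, b) = -54 (s(y, b) = -6*3**2 = -6*9 = -1*54 = -54)
(26*(-20 + 21) + s(24, 39)) + 2356 = (26*(-20 + 21) - 54) + 2356 = (26*1 - 54) + 2356 = (26 - 54) + 2356 = -28 + 2356 = 2328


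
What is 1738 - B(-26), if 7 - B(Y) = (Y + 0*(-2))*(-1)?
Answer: 1757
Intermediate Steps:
B(Y) = 7 + Y (B(Y) = 7 - (Y + 0*(-2))*(-1) = 7 - (Y + 0)*(-1) = 7 - Y*(-1) = 7 - (-1)*Y = 7 + Y)
1738 - B(-26) = 1738 - (7 - 26) = 1738 - 1*(-19) = 1738 + 19 = 1757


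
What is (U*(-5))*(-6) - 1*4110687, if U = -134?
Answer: -4114707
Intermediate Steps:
(U*(-5))*(-6) - 1*4110687 = -134*(-5)*(-6) - 1*4110687 = 670*(-6) - 4110687 = -4020 - 4110687 = -4114707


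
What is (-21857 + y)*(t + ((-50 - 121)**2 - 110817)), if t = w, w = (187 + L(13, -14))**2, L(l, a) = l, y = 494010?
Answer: -19630233128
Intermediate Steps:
w = 40000 (w = (187 + 13)**2 = 200**2 = 40000)
t = 40000
(-21857 + y)*(t + ((-50 - 121)**2 - 110817)) = (-21857 + 494010)*(40000 + ((-50 - 121)**2 - 110817)) = 472153*(40000 + ((-171)**2 - 110817)) = 472153*(40000 + (29241 - 110817)) = 472153*(40000 - 81576) = 472153*(-41576) = -19630233128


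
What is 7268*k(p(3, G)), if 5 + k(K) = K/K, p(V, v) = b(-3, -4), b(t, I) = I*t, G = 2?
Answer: -29072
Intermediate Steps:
p(V, v) = 12 (p(V, v) = -4*(-3) = 12)
k(K) = -4 (k(K) = -5 + K/K = -5 + 1 = -4)
7268*k(p(3, G)) = 7268*(-4) = -29072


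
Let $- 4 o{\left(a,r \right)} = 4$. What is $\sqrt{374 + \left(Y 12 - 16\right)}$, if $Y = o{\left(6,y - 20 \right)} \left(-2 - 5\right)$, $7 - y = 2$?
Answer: $\sqrt{442} \approx 21.024$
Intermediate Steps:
$y = 5$ ($y = 7 - 2 = 5$)
$o{\left(a,r \right)} = -1$ ($o{\left(a,r \right)} = \left(- \frac{1}{4}\right) 4 = -1$)
$Y = 7$ ($Y = - (-2 - 5) = \left(-1\right) \left(-7\right) = 7$)
$\sqrt{374 + \left(Y 12 - 16\right)} = \sqrt{374 + \left(7 \cdot 12 - 16\right)} = \sqrt{374 + \left(84 - 16\right)} = \sqrt{374 + 68} = \sqrt{442}$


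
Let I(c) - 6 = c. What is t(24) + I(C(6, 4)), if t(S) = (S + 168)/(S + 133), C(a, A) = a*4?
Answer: 4902/157 ≈ 31.223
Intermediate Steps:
C(a, A) = 4*a
I(c) = 6 + c
t(S) = (168 + S)/(133 + S)
t(24) + I(C(6, 4)) = (168 + 24)/(133 + 24) + (6 + 4*6) = 192/157 + (6 + 24) = (1/157)*192 + 30 = 192/157 + 30 = 4902/157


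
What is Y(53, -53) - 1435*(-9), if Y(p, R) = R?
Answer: 12862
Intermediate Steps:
Y(53, -53) - 1435*(-9) = -53 - 1435*(-9) = -53 - 1*(-12915) = -53 + 12915 = 12862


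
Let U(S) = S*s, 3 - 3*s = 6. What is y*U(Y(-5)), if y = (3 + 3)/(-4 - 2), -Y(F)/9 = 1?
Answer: -9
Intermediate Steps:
s = -1 (s = 1 - ⅓*6 = 1 - 2 = -1)
Y(F) = -9 (Y(F) = -9*1 = -9)
U(S) = -S (U(S) = S*(-1) = -S)
y = -1 (y = 6/(-6) = 6*(-⅙) = -1)
y*U(Y(-5)) = -(-1)*(-9) = -1*9 = -9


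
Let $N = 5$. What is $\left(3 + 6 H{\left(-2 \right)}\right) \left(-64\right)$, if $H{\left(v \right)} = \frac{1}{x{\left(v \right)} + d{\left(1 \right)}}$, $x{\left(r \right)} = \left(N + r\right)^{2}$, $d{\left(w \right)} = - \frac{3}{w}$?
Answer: $-256$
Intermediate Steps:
$x{\left(r \right)} = \left(5 + r\right)^{2}$
$H{\left(v \right)} = \frac{1}{-3 + \left(5 + v\right)^{2}}$ ($H{\left(v \right)} = \frac{1}{\left(5 + v\right)^{2} - \frac{3}{1}} = \frac{1}{\left(5 + v\right)^{2} - 3} = \frac{1}{-3 + \left(5 + v\right)^{2}}$)
$\left(3 + 6 H{\left(-2 \right)}\right) \left(-64\right) = \left(3 + \frac{6}{-3 + \left(5 - 2\right)^{2}}\right) \left(-64\right) = \left(3 + \frac{6}{-3 + 3^{2}}\right) \left(-64\right) = \left(3 + \frac{6}{-3 + 9}\right) \left(-64\right) = \left(3 + \frac{6}{6}\right) \left(-64\right) = \left(3 + 6 \cdot \frac{1}{6}\right) \left(-64\right) = \left(3 + 1\right) \left(-64\right) = 4 \left(-64\right) = -256$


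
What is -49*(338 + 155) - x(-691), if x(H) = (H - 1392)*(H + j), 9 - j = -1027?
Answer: 694478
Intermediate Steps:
j = 1036 (j = 9 - 1*(-1027) = 9 + 1027 = 1036)
x(H) = (-1392 + H)*(1036 + H) (x(H) = (H - 1392)*(H + 1036) = (-1392 + H)*(1036 + H))
-49*(338 + 155) - x(-691) = -49*(338 + 155) - (-1442112 + (-691)² - 356*(-691)) = -49*493 - (-1442112 + 477481 + 245996) = -24157 - 1*(-718635) = -24157 + 718635 = 694478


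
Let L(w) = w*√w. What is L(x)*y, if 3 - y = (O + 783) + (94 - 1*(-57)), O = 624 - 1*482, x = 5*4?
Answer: -42920*√5 ≈ -95972.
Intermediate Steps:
x = 20
O = 142 (O = 624 - 482 = 142)
y = -1073 (y = 3 - ((142 + 783) + (94 - 1*(-57))) = 3 - (925 + (94 + 57)) = 3 - (925 + 151) = 3 - 1*1076 = 3 - 1076 = -1073)
L(w) = w^(3/2)
L(x)*y = 20^(3/2)*(-1073) = (40*√5)*(-1073) = -42920*√5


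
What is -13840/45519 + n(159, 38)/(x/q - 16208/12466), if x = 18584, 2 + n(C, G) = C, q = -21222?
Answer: -474648381574529/6550574653020 ≈ -72.459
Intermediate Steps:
n(C, G) = -2 + C
-13840/45519 + n(159, 38)/(x/q - 16208/12466) = -13840/45519 + (-2 + 159)/(18584/(-21222) - 16208/12466) = -13840*1/45519 + 157/(18584*(-1/21222) - 16208*1/12466) = -13840/45519 + 157/(-9292/10611 - 8104/6233) = -13840/45519 + 157/(-143908580/66138363) = -13840/45519 + 157*(-66138363/143908580) = -13840/45519 - 10383722991/143908580 = -474648381574529/6550574653020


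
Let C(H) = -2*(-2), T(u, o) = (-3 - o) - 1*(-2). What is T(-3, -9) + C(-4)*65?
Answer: 268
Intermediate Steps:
T(u, o) = -1 - o (T(u, o) = (-3 - o) + 2 = -1 - o)
C(H) = 4
T(-3, -9) + C(-4)*65 = (-1 - 1*(-9)) + 4*65 = (-1 + 9) + 260 = 8 + 260 = 268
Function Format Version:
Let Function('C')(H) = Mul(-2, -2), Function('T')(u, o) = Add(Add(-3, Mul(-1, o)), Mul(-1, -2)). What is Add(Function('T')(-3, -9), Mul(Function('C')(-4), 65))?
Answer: 268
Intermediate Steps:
Function('T')(u, o) = Add(-1, Mul(-1, o)) (Function('T')(u, o) = Add(Add(-3, Mul(-1, o)), 2) = Add(-1, Mul(-1, o)))
Function('C')(H) = 4
Add(Function('T')(-3, -9), Mul(Function('C')(-4), 65)) = Add(Add(-1, Mul(-1, -9)), Mul(4, 65)) = Add(Add(-1, 9), 260) = Add(8, 260) = 268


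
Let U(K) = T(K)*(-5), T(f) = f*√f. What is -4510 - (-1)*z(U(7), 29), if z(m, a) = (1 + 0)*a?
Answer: -4481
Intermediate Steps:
T(f) = f^(3/2)
U(K) = -5*K^(3/2) (U(K) = K^(3/2)*(-5) = -5*K^(3/2))
z(m, a) = a (z(m, a) = 1*a = a)
-4510 - (-1)*z(U(7), 29) = -4510 - (-1)*29 = -4510 - 1*(-29) = -4510 + 29 = -4481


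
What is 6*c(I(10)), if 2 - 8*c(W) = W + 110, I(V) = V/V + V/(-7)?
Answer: -2259/28 ≈ -80.679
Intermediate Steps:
I(V) = 1 - V/7 (I(V) = 1 + V*(-⅐) = 1 - V/7)
c(W) = -27/2 - W/8 (c(W) = ¼ - (W + 110)/8 = ¼ - (110 + W)/8 = ¼ + (-55/4 - W/8) = -27/2 - W/8)
6*c(I(10)) = 6*(-27/2 - (1 - ⅐*10)/8) = 6*(-27/2 - (1 - 10/7)/8) = 6*(-27/2 - ⅛*(-3/7)) = 6*(-27/2 + 3/56) = 6*(-753/56) = -2259/28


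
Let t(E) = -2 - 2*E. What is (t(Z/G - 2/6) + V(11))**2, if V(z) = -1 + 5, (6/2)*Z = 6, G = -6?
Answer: 100/9 ≈ 11.111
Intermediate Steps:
Z = 2 (Z = (1/3)*6 = 2)
V(z) = 4
(t(Z/G - 2/6) + V(11))**2 = ((-2 - 2*(2/(-6) - 2/6)) + 4)**2 = ((-2 - 2*(2*(-1/6) - 2*1/6)) + 4)**2 = ((-2 - 2*(-1/3 - 1/3)) + 4)**2 = ((-2 - 2*(-2/3)) + 4)**2 = ((-2 + 4/3) + 4)**2 = (-2/3 + 4)**2 = (10/3)**2 = 100/9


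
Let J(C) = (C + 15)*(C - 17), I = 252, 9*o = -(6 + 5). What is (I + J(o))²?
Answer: 5776/6561 ≈ 0.88035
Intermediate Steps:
o = -11/9 (o = (-(6 + 5))/9 = (-1*11)/9 = (⅑)*(-11) = -11/9 ≈ -1.2222)
J(C) = (-17 + C)*(15 + C) (J(C) = (15 + C)*(-17 + C) = (-17 + C)*(15 + C))
(I + J(o))² = (252 + (-255 + (-11/9)² - 2*(-11/9)))² = (252 + (-255 + 121/81 + 22/9))² = (252 - 20336/81)² = (76/81)² = 5776/6561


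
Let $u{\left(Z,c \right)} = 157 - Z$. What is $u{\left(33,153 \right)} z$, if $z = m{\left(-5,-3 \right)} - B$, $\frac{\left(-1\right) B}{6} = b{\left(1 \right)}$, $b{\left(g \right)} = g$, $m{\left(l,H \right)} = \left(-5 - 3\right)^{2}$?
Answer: $8680$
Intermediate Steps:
$m{\left(l,H \right)} = 64$ ($m{\left(l,H \right)} = \left(-8\right)^{2} = 64$)
$B = -6$ ($B = \left(-6\right) 1 = -6$)
$z = 70$ ($z = 64 - -6 = 64 + 6 = 70$)
$u{\left(33,153 \right)} z = \left(157 - 33\right) 70 = 124 \cdot 70 = 8680$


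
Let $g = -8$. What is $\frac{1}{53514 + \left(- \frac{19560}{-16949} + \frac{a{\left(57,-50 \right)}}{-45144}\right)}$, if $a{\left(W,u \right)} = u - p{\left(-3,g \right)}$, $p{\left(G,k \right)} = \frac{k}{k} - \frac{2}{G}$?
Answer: $\frac{2295436968}{122840665582567} \approx 1.8686 \cdot 10^{-5}$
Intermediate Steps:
$p{\left(G,k \right)} = 1 - \frac{2}{G}$
$a{\left(W,u \right)} = - \frac{5}{3} + u$ ($a{\left(W,u \right)} = u - \frac{-2 - 3}{-3} = u - \left(- \frac{1}{3}\right) \left(-5\right) = u - \frac{5}{3} = - \frac{5}{3} + u$)
$\frac{1}{53514 + \left(- \frac{19560}{-16949} + \frac{a{\left(57,-50 \right)}}{-45144}\right)} = \frac{1}{53514 + \left(- \frac{19560}{-16949} + \frac{- \frac{5}{3} - 50}{-45144}\right)} = \frac{1}{53514 - - \frac{2651677015}{2295436968}} = \frac{1}{53514 + \left(\frac{19560}{16949} + \frac{155}{135432}\right)} = \frac{1}{53514 + \frac{2651677015}{2295436968}} = \frac{1}{\frac{122840665582567}{2295436968}} = \frac{2295436968}{122840665582567}$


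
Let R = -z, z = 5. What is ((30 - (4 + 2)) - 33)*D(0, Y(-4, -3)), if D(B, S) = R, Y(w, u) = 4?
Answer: 45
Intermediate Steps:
R = -5 (R = -1*5 = -5)
D(B, S) = -5
((30 - (4 + 2)) - 33)*D(0, Y(-4, -3)) = ((30 - (4 + 2)) - 33)*(-5) = ((30 - 1*6) - 33)*(-5) = ((30 - 6) - 33)*(-5) = (24 - 33)*(-5) = -9*(-5) = 45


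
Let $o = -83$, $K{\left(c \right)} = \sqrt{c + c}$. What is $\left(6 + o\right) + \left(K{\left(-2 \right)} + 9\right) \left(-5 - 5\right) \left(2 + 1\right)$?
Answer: $-347 - 60 i \approx -347.0 - 60.0 i$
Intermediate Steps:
$K{\left(c \right)} = \sqrt{2} \sqrt{c}$ ($K{\left(c \right)} = \sqrt{2 c} = \sqrt{2} \sqrt{c}$)
$\left(6 + o\right) + \left(K{\left(-2 \right)} + 9\right) \left(-5 - 5\right) \left(2 + 1\right) = \left(6 - 83\right) + \left(\sqrt{2} \sqrt{-2} + 9\right) \left(-5 - 5\right) \left(2 + 1\right) = -77 + \left(\sqrt{2} i \sqrt{2} + 9\right) \left(\left(-10\right) 3\right) = -77 + \left(2 i + 9\right) \left(-30\right) = -77 + \left(9 + 2 i\right) \left(-30\right) = -77 - \left(270 + 60 i\right) = -347 - 60 i$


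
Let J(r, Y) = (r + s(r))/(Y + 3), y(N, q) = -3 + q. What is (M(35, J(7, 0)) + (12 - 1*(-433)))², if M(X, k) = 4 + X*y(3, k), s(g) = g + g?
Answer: 346921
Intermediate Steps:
s(g) = 2*g
J(r, Y) = 3*r/(3 + Y) (J(r, Y) = (r + 2*r)/(Y + 3) = (3*r)/(3 + Y) = 3*r/(3 + Y))
M(X, k) = 4 + X*(-3 + k)
(M(35, J(7, 0)) + (12 - 1*(-433)))² = ((4 + 35*(-3 + 3*7/(3 + 0))) + (12 - 1*(-433)))² = ((4 + 35*(-3 + 3*7/3)) + (12 + 433))² = ((4 + 35*(-3 + 3*7*(⅓))) + 445)² = ((4 + 35*(-3 + 7)) + 445)² = ((4 + 35*4) + 445)² = ((4 + 140) + 445)² = (144 + 445)² = 589² = 346921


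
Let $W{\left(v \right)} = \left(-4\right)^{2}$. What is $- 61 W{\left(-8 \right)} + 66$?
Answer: $-910$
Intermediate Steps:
$W{\left(v \right)} = 16$
$- 61 W{\left(-8 \right)} + 66 = \left(-61\right) 16 + 66 = -976 + 66 = -910$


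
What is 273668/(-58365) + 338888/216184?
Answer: -4922930599/1577197395 ≈ -3.1213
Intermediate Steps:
273668/(-58365) + 338888/216184 = 273668*(-1/58365) + 338888*(1/216184) = -273668/58365 + 42361/27023 = -4922930599/1577197395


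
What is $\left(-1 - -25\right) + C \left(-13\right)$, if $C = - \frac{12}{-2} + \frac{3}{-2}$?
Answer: $- \frac{69}{2} \approx -34.5$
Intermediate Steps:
$C = \frac{9}{2}$ ($C = \left(-12\right) \left(- \frac{1}{2}\right) + 3 \left(- \frac{1}{2}\right) = 6 - \frac{3}{2} = \frac{9}{2} \approx 4.5$)
$\left(-1 - -25\right) + C \left(-13\right) = \left(-1 - -25\right) + \frac{9}{2} \left(-13\right) = \left(-1 + 25\right) - \frac{117}{2} = 24 - \frac{117}{2} = - \frac{69}{2}$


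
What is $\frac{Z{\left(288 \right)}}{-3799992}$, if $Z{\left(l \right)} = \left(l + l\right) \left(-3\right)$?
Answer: $\frac{72}{158333} \approx 0.00045474$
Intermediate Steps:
$Z{\left(l \right)} = - 6 l$ ($Z{\left(l \right)} = 2 l \left(-3\right) = - 6 l$)
$\frac{Z{\left(288 \right)}}{-3799992} = \frac{\left(-6\right) 288}{-3799992} = \left(-1728\right) \left(- \frac{1}{3799992}\right) = \frac{72}{158333}$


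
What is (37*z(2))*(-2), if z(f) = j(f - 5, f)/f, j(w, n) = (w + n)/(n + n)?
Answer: 37/4 ≈ 9.2500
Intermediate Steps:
j(w, n) = (n + w)/(2*n) (j(w, n) = (n + w)/((2*n)) = (n + w)*(1/(2*n)) = (n + w)/(2*n))
z(f) = (-5 + 2*f)/(2*f**2) (z(f) = ((f + (f - 5))/(2*f))/f = ((f + (-5 + f))/(2*f))/f = ((-5 + 2*f)/(2*f))/f = (-5 + 2*f)/(2*f**2))
(37*z(2))*(-2) = (37*((-5/2 + 2)/2**2))*(-2) = (37*((1/4)*(-1/2)))*(-2) = (37*(-1/8))*(-2) = -37/8*(-2) = 37/4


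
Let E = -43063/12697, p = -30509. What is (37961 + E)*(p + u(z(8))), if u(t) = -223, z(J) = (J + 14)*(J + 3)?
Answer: -14811218375928/12697 ≈ -1.1665e+9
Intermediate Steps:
z(J) = (3 + J)*(14 + J) (z(J) = (14 + J)*(3 + J) = (3 + J)*(14 + J))
E = -43063/12697 (E = -43063*1/12697 = -43063/12697 ≈ -3.3916)
(37961 + E)*(p + u(z(8))) = (37961 - 43063/12697)*(-30509 - 223) = (481947754/12697)*(-30732) = -14811218375928/12697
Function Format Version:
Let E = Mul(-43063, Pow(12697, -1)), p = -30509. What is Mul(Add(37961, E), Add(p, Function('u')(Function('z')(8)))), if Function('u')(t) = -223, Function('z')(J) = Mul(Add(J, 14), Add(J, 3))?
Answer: Rational(-14811218375928, 12697) ≈ -1.1665e+9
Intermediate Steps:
Function('z')(J) = Mul(Add(3, J), Add(14, J)) (Function('z')(J) = Mul(Add(14, J), Add(3, J)) = Mul(Add(3, J), Add(14, J)))
E = Rational(-43063, 12697) (E = Mul(-43063, Rational(1, 12697)) = Rational(-43063, 12697) ≈ -3.3916)
Mul(Add(37961, E), Add(p, Function('u')(Function('z')(8)))) = Mul(Add(37961, Rational(-43063, 12697)), Add(-30509, -223)) = Mul(Rational(481947754, 12697), -30732) = Rational(-14811218375928, 12697)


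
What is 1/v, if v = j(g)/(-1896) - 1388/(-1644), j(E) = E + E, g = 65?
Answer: 129876/100747 ≈ 1.2891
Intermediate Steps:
j(E) = 2*E
v = 100747/129876 (v = (2*65)/(-1896) - 1388/(-1644) = 130*(-1/1896) - 1388*(-1/1644) = -65/948 + 347/411 = 100747/129876 ≈ 0.77572)
1/v = 1/(100747/129876) = 129876/100747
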